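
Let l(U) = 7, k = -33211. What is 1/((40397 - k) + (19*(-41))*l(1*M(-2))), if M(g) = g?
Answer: 1/68155 ≈ 1.4672e-5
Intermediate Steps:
1/((40397 - k) + (19*(-41))*l(1*M(-2))) = 1/((40397 - 1*(-33211)) + (19*(-41))*7) = 1/((40397 + 33211) - 779*7) = 1/(73608 - 5453) = 1/68155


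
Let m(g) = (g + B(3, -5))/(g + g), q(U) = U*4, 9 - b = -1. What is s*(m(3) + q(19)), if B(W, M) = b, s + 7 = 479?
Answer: 110684/3 ≈ 36895.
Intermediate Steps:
b = 10 (b = 9 - 1*(-1) = 9 + 1 = 10)
s = 472 (s = -7 + 479 = 472)
B(W, M) = 10
q(U) = 4*U
m(g) = (10 + g)/(2*g) (m(g) = (g + 10)/(g + g) = (10 + g)/((2*g)) = (10 + g)*(1/(2*g)) = (10 + g)/(2*g))
s*(m(3) + q(19)) = 472*((1/2)*(10 + 3)/3 + 4*19) = 472*((1/2)*(1/3)*13 + 76) = 472*(13/6 + 76) = 472*(469/6) = 110684/3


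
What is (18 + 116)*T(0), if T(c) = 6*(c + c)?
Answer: 0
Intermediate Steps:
T(c) = 12*c (T(c) = 6*(2*c) = 12*c)
(18 + 116)*T(0) = (18 + 116)*(12*0) = 134*0 = 0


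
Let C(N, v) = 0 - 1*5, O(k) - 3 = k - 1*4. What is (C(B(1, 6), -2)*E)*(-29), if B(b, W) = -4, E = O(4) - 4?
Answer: -145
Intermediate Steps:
O(k) = -1 + k (O(k) = 3 + (k - 1*4) = 3 + (k - 4) = 3 + (-4 + k) = -1 + k)
E = -1 (E = (-1 + 4) - 4 = 3 - 4 = -1)
C(N, v) = -5 (C(N, v) = 0 - 5 = -5)
(C(B(1, 6), -2)*E)*(-29) = -5*(-1)*(-29) = 5*(-29) = -145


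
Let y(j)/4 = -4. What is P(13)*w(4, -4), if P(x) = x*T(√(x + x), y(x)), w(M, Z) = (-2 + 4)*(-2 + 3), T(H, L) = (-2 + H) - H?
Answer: -52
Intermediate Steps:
y(j) = -16 (y(j) = 4*(-4) = -16)
T(H, L) = -2
w(M, Z) = 2 (w(M, Z) = 2*1 = 2)
P(x) = -2*x (P(x) = x*(-2) = -2*x)
P(13)*w(4, -4) = -2*13*2 = -26*2 = -52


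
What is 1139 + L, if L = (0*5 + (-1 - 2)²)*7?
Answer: 1202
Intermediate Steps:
L = 63 (L = (0 + (-3)²)*7 = (0 + 9)*7 = 9*7 = 63)
1139 + L = 1139 + 63 = 1202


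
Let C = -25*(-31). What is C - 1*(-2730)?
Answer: 3505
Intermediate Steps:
C = 775 (C = -1*(-775) = 775)
C - 1*(-2730) = 775 - 1*(-2730) = 775 + 2730 = 3505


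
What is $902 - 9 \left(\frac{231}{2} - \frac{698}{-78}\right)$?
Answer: $- \frac{5669}{26} \approx -218.04$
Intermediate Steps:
$902 - 9 \left(\frac{231}{2} - \frac{698}{-78}\right) = 902 - 9 \left(231 \cdot \frac{1}{2} - - \frac{349}{39}\right) = 902 - 9 \left(\frac{231}{2} + \frac{349}{39}\right) = 902 - \frac{29121}{26} = - \frac{5669}{26}$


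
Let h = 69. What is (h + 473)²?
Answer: 293764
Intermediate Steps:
(h + 473)² = (69 + 473)² = 542² = 293764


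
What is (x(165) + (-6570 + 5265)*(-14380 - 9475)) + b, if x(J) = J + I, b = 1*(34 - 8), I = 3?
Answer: 31130969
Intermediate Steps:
b = 26 (b = 1*26 = 26)
x(J) = 3 + J (x(J) = J + 3 = 3 + J)
(x(165) + (-6570 + 5265)*(-14380 - 9475)) + b = ((3 + 165) + (-6570 + 5265)*(-14380 - 9475)) + 26 = (168 - 1305*(-23855)) + 26 = (168 + 31130775) + 26 = 31130943 + 26 = 31130969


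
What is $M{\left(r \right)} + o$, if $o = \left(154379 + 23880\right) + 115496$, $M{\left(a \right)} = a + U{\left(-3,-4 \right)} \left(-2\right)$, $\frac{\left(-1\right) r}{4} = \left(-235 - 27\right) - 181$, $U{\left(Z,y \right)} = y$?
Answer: $295535$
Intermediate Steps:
$r = 1772$ ($r = - 4 \left(\left(-235 - 27\right) - 181\right) = - 4 \left(-262 - 181\right) = \left(-4\right) \left(-443\right) = 1772$)
$M{\left(a \right)} = 8 + a$ ($M{\left(a \right)} = a - -8 = a + 8 = 8 + a$)
$o = 293755$ ($o = 178259 + 115496 = 293755$)
$M{\left(r \right)} + o = \left(8 + 1772\right) + 293755 = 1780 + 293755 = 295535$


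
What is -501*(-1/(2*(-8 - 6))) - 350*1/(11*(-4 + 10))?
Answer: -21433/924 ≈ -23.196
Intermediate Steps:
-501*(-1/(2*(-8 - 6))) - 350*1/(11*(-4 + 10)) = -501/((-2*(-14))) - 350/(6*11) = -501/28 - 350/66 = -501*1/28 - 350*1/66 = -501/28 - 175/33 = -21433/924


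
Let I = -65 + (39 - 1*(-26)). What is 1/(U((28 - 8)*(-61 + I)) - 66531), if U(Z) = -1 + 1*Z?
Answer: -1/67752 ≈ -1.4760e-5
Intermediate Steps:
I = 0 (I = -65 + (39 + 26) = -65 + 65 = 0)
U(Z) = -1 + Z
1/(U((28 - 8)*(-61 + I)) - 66531) = 1/((-1 + (28 - 8)*(-61 + 0)) - 66531) = 1/((-1 + 20*(-61)) - 66531) = 1/((-1 - 1220) - 66531) = 1/(-1221 - 66531) = 1/(-67752) = -1/67752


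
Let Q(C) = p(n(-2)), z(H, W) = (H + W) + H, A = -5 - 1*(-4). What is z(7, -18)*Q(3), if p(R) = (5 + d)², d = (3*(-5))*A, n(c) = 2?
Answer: -1600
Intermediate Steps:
A = -1 (A = -5 + 4 = -1)
d = 15 (d = (3*(-5))*(-1) = -15*(-1) = 15)
z(H, W) = W + 2*H
p(R) = 400 (p(R) = (5 + 15)² = 20² = 400)
Q(C) = 400
z(7, -18)*Q(3) = (-18 + 2*7)*400 = (-18 + 14)*400 = -4*400 = -1600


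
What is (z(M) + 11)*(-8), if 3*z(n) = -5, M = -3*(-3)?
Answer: -224/3 ≈ -74.667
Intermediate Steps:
M = 9
z(n) = -5/3 (z(n) = (⅓)*(-5) = -5/3)
(z(M) + 11)*(-8) = (-5/3 + 11)*(-8) = (28/3)*(-8) = -224/3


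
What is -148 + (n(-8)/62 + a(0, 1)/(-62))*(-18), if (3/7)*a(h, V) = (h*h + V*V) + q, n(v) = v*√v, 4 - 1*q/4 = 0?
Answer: -4231/31 + 144*I*√2/31 ≈ -136.48 + 6.5693*I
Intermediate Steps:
q = 16 (q = 16 - 4*0 = 16 + 0 = 16)
n(v) = v^(3/2)
a(h, V) = 112/3 + 7*V²/3 + 7*h²/3 (a(h, V) = 7*((h*h + V*V) + 16)/3 = 7*((h² + V²) + 16)/3 = 7*((V² + h²) + 16)/3 = 7*(16 + V² + h²)/3 = 112/3 + 7*V²/3 + 7*h²/3)
-148 + (n(-8)/62 + a(0, 1)/(-62))*(-18) = -148 + ((-8)^(3/2)/62 + (112/3 + (7/3)*1² + (7/3)*0²)/(-62))*(-18) = -148 + (-16*I*√2*(1/62) + (112/3 + (7/3)*1 + (7/3)*0)*(-1/62))*(-18) = -148 + (-8*I*√2/31 + (112/3 + 7/3 + 0)*(-1/62))*(-18) = -148 + (-8*I*√2/31 + (119/3)*(-1/62))*(-18) = -148 + (-8*I*√2/31 - 119/186)*(-18) = -148 + (-119/186 - 8*I*√2/31)*(-18) = -148 + (357/31 + 144*I*√2/31) = -4231/31 + 144*I*√2/31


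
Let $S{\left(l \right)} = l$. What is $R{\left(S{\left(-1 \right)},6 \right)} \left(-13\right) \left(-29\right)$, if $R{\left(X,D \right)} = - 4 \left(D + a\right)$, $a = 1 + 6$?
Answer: $-19604$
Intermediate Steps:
$a = 7$
$R{\left(X,D \right)} = -28 - 4 D$ ($R{\left(X,D \right)} = - 4 \left(D + 7\right) = - 4 \left(7 + D\right) = -28 - 4 D$)
$R{\left(S{\left(-1 \right)},6 \right)} \left(-13\right) \left(-29\right) = \left(-28 - 24\right) \left(-13\right) \left(-29\right) = \left(-52\right) \left(-13\right) \left(-29\right) = 676 \left(-29\right) = -19604$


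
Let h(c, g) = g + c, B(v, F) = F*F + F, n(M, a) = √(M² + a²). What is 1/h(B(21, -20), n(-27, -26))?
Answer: 76/28599 - √1405/142995 ≈ 0.0023953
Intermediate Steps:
B(v, F) = F + F² (B(v, F) = F² + F = F + F²)
h(c, g) = c + g
1/h(B(21, -20), n(-27, -26)) = 1/(-20*(1 - 20) + √((-27)² + (-26)²)) = 1/(-20*(-19) + √(729 + 676)) = 1/(380 + √1405)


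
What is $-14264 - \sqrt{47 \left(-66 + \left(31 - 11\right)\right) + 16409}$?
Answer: $-14264 - 3 \sqrt{1583} \approx -14383.0$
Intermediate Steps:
$-14264 - \sqrt{47 \left(-66 + \left(31 - 11\right)\right) + 16409} = -14264 - \sqrt{47 \left(-66 + 20\right) + 16409} = -14264 - \sqrt{47 \left(-46\right) + 16409} = -14264 - \sqrt{-2162 + 16409} = -14264 - \sqrt{14247} = -14264 - 3 \sqrt{1583}$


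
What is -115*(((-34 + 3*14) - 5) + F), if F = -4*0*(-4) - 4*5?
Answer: 1955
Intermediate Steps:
F = -20 (F = 0*(-4) - 20 = 0 - 20 = -20)
-115*(((-34 + 3*14) - 5) + F) = -115*(((-34 + 3*14) - 5) - 20) = -115*(((-34 + 42) - 5) - 20) = -115*((8 - 5) - 20) = -115*(3 - 20) = -115*(-17) = 1955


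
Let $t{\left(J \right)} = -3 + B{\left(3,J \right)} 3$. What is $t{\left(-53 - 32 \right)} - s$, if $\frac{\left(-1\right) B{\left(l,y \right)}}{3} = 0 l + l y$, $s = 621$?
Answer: $1671$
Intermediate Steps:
$B{\left(l,y \right)} = - 3 l y$ ($B{\left(l,y \right)} = - 3 \left(0 l + l y\right) = - 3 \left(0 + l y\right) = - 3 l y$)
$t{\left(J \right)} = -3 - 27 J$ ($t{\left(J \right)} = -3 + \left(-3\right) 3 J 3 = -3 + - 9 J 3 = -3 - 27 J$)
$t{\left(-53 - 32 \right)} - s = \left(-3 - 27 \left(-53 - 32\right)\right) - 621 = \left(-3 - -2295\right) - 621 = \left(-3 + 2295\right) - 621 = 2292 - 621 = 1671$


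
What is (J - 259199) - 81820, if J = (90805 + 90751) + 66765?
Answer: -92698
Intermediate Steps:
J = 248321 (J = 181556 + 66765 = 248321)
(J - 259199) - 81820 = (248321 - 259199) - 81820 = -10878 - 81820 = -92698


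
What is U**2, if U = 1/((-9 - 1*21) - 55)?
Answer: 1/7225 ≈ 0.00013841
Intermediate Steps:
U = -1/85 (U = 1/((-9 - 21) - 55) = 1/(-30 - 55) = 1/(-85) = -1/85 ≈ -0.011765)
U**2 = (-1/85)**2 = 1/7225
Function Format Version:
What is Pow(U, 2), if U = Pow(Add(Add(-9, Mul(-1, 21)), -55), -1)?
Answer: Rational(1, 7225) ≈ 0.00013841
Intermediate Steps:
U = Rational(-1, 85) (U = Pow(Add(Add(-9, -21), -55), -1) = Pow(Add(-30, -55), -1) = Pow(-85, -1) = Rational(-1, 85) ≈ -0.011765)
Pow(U, 2) = Pow(Rational(-1, 85), 2) = Rational(1, 7225)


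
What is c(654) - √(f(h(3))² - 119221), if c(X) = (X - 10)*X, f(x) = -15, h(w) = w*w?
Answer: 421176 - 2*I*√29749 ≈ 4.2118e+5 - 344.96*I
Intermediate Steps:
h(w) = w²
c(X) = X*(-10 + X) (c(X) = (-10 + X)*X = X*(-10 + X))
c(654) - √(f(h(3))² - 119221) = 654*(-10 + 654) - √((-15)² - 119221) = 654*644 - √(225 - 119221) = 421176 - √(-118996) = 421176 - 2*I*√29749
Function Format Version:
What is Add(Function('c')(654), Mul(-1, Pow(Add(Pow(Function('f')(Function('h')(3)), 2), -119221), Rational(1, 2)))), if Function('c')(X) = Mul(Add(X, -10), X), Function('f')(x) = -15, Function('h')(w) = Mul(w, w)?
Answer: Add(421176, Mul(-2, I, Pow(29749, Rational(1, 2)))) ≈ Add(4.2118e+5, Mul(-344.96, I))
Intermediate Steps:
Function('h')(w) = Pow(w, 2)
Function('c')(X) = Mul(X, Add(-10, X)) (Function('c')(X) = Mul(Add(-10, X), X) = Mul(X, Add(-10, X)))
Add(Function('c')(654), Mul(-1, Pow(Add(Pow(Function('f')(Function('h')(3)), 2), -119221), Rational(1, 2)))) = Add(Mul(654, Add(-10, 654)), Mul(-1, Pow(Add(Pow(-15, 2), -119221), Rational(1, 2)))) = Add(Mul(654, 644), Mul(-1, Pow(Add(225, -119221), Rational(1, 2)))) = Add(421176, Mul(-1, Pow(-118996, Rational(1, 2)))) = Add(421176, Mul(-1, Mul(2, I, Pow(29749, Rational(1, 2))))) = Add(421176, Mul(-2, I, Pow(29749, Rational(1, 2))))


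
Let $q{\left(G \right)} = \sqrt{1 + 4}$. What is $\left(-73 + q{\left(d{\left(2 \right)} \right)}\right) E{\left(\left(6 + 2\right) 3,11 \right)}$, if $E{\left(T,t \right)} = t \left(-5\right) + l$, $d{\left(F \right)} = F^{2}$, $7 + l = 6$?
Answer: $4088 - 56 \sqrt{5} \approx 3962.8$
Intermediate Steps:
$l = -1$ ($l = -7 + 6 = -1$)
$q{\left(G \right)} = \sqrt{5}$
$E{\left(T,t \right)} = -1 - 5 t$ ($E{\left(T,t \right)} = t \left(-5\right) - 1 = - 5 t - 1 = -1 - 5 t$)
$\left(-73 + q{\left(d{\left(2 \right)} \right)}\right) E{\left(\left(6 + 2\right) 3,11 \right)} = \left(-73 + \sqrt{5}\right) \left(-1 - 55\right) = \left(-73 + \sqrt{5}\right) \left(-56\right) = 4088 - 56 \sqrt{5}$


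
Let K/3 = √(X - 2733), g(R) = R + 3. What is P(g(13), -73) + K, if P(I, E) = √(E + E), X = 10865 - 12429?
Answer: I*(√146 + 3*√4297) ≈ 208.74*I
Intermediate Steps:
X = -1564
g(R) = 3 + R
P(I, E) = √2*√E (P(I, E) = √(2*E) = √2*√E)
K = 3*I*√4297 (K = 3*√(-1564 - 2733) = 3*√(-4297) = 3*(I*√4297) = 3*I*√4297 ≈ 196.65*I)
P(g(13), -73) + K = √2*√(-73) + 3*I*√4297 = √2*(I*√73) + 3*I*√4297 = I*√146 + 3*I*√4297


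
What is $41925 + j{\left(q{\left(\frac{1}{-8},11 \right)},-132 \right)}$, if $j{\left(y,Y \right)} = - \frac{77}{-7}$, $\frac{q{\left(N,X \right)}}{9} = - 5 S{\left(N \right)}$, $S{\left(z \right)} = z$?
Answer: $41936$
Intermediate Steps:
$q{\left(N,X \right)} = - 45 N$ ($q{\left(N,X \right)} = 9 \left(- 5 N\right) = - 45 N$)
$j{\left(y,Y \right)} = 11$ ($j{\left(y,Y \right)} = \left(-77\right) \left(- \frac{1}{7}\right) = 11$)
$41925 + j{\left(q{\left(\frac{1}{-8},11 \right)},-132 \right)} = 41925 + 11 = 41936$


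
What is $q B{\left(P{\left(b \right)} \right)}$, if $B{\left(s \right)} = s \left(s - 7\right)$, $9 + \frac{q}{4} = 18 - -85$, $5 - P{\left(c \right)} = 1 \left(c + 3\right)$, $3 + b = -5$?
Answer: $11280$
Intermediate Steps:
$b = -8$ ($b = -3 - 5 = -8$)
$P{\left(c \right)} = 2 - c$ ($P{\left(c \right)} = 5 - 1 \left(c + 3\right) = 5 - 1 \left(3 + c\right) = 5 - \left(3 + c\right) = 2 - c$)
$q = 376$ ($q = -36 + 4 \left(18 - -85\right) = -36 + 4 \left(18 + 85\right) = -36 + 4 \cdot 103 = -36 + 412 = 376$)
$B{\left(s \right)} = s \left(-7 + s\right)$
$q B{\left(P{\left(b \right)} \right)} = 376 \left(2 - -8\right) \left(-7 + \left(2 - -8\right)\right) = 376 \left(2 + 8\right) \left(-7 + \left(2 + 8\right)\right) = 376 \cdot 10 \left(-7 + 10\right) = 376 \cdot 10 \cdot 3 = 376 \cdot 30 = 11280$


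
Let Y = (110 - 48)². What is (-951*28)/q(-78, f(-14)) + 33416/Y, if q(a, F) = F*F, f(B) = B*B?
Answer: 10547777/1318492 ≈ 7.9999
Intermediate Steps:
f(B) = B²
q(a, F) = F²
Y = 3844 (Y = 62² = 3844)
(-951*28)/q(-78, f(-14)) + 33416/Y = (-951*28)/(((-14)²)²) + 33416/3844 = -26628/(196²) + 33416*(1/3844) = -26628/38416 + 8354/961 = -26628*1/38416 + 8354/961 = -951/1372 + 8354/961 = 10547777/1318492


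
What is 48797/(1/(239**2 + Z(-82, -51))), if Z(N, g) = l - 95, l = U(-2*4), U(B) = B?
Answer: 2782307346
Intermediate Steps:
l = -8 (l = -2*4 = -8)
Z(N, g) = -103 (Z(N, g) = -8 - 95 = -103)
48797/(1/(239**2 + Z(-82, -51))) = 48797/(1/(239**2 - 103)) = 48797/(1/(57121 - 103)) = 48797/(1/57018) = 48797*57018 = 2782307346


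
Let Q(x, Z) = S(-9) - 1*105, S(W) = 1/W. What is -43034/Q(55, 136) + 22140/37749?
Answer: 2440226439/5951759 ≈ 410.00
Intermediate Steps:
Q(x, Z) = -946/9 (Q(x, Z) = 1/(-9) - 1*105 = -⅑ - 105 = -946/9)
-43034/Q(55, 136) + 22140/37749 = -43034/(-946/9) + 22140/37749 = -43034*(-9/946) + 22140*(1/37749) = 193653/473 + 7380/12583 = 2440226439/5951759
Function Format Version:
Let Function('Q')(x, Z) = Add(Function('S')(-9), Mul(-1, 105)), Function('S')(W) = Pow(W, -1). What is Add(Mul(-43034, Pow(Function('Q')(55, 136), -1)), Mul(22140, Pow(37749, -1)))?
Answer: Rational(2440226439, 5951759) ≈ 410.00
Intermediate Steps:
Function('Q')(x, Z) = Rational(-946, 9) (Function('Q')(x, Z) = Add(Pow(-9, -1), Mul(-1, 105)) = Add(Rational(-1, 9), -105) = Rational(-946, 9))
Add(Mul(-43034, Pow(Function('Q')(55, 136), -1)), Mul(22140, Pow(37749, -1))) = Add(Mul(-43034, Pow(Rational(-946, 9), -1)), Mul(22140, Pow(37749, -1))) = Add(Mul(-43034, Rational(-9, 946)), Mul(22140, Rational(1, 37749))) = Add(Rational(193653, 473), Rational(7380, 12583)) = Rational(2440226439, 5951759)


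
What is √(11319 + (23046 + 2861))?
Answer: √37226 ≈ 192.94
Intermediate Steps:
√(11319 + (23046 + 2861)) = √(11319 + 25907) = √37226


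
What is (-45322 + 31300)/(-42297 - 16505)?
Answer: 7011/29401 ≈ 0.23846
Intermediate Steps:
(-45322 + 31300)/(-42297 - 16505) = -14022/(-58802) = -14022*(-1/58802) = 7011/29401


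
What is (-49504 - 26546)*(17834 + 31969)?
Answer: -3787518150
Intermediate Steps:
(-49504 - 26546)*(17834 + 31969) = -76050*49803 = -3787518150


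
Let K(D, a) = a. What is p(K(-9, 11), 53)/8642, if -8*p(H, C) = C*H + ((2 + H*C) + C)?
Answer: -1221/69136 ≈ -0.017661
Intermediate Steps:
p(H, C) = -¼ - C/8 - C*H/4 (p(H, C) = -(C*H + ((2 + H*C) + C))/8 = -(C*H + ((2 + C*H) + C))/8 = -(C*H + (2 + C + C*H))/8 = -(2 + C + 2*C*H)/8 = -¼ - C/8 - C*H/4)
p(K(-9, 11), 53)/8642 = (-¼ - ⅛*53 - ¼*53*11)/8642 = (-¼ - 53/8 - 583/4)*(1/8642) = -1221/8*1/8642 = -1221/69136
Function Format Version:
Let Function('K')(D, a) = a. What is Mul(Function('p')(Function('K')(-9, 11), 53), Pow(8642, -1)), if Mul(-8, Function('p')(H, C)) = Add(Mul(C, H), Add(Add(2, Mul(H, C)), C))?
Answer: Rational(-1221, 69136) ≈ -0.017661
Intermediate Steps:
Function('p')(H, C) = Add(Rational(-1, 4), Mul(Rational(-1, 8), C), Mul(Rational(-1, 4), C, H)) (Function('p')(H, C) = Mul(Rational(-1, 8), Add(Mul(C, H), Add(Add(2, Mul(H, C)), C))) = Mul(Rational(-1, 8), Add(Mul(C, H), Add(Add(2, Mul(C, H)), C))) = Mul(Rational(-1, 8), Add(Mul(C, H), Add(2, C, Mul(C, H)))) = Mul(Rational(-1, 8), Add(2, C, Mul(2, C, H))) = Add(Rational(-1, 4), Mul(Rational(-1, 8), C), Mul(Rational(-1, 4), C, H)))
Mul(Function('p')(Function('K')(-9, 11), 53), Pow(8642, -1)) = Mul(Add(Rational(-1, 4), Mul(Rational(-1, 8), 53), Mul(Rational(-1, 4), 53, 11)), Pow(8642, -1)) = Mul(Add(Rational(-1, 4), Rational(-53, 8), Rational(-583, 4)), Rational(1, 8642)) = Mul(Rational(-1221, 8), Rational(1, 8642)) = Rational(-1221, 69136)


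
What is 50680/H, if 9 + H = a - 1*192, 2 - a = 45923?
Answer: -25340/23061 ≈ -1.0988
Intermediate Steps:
a = -45921 (a = 2 - 1*45923 = 2 - 45923 = -45921)
H = -46122 (H = -9 + (-45921 - 1*192) = -9 + (-45921 - 192) = -9 - 46113 = -46122)
50680/H = 50680/(-46122) = 50680*(-1/46122) = -25340/23061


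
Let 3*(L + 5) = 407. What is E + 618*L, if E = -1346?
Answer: 79406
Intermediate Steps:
L = 392/3 (L = -5 + (⅓)*407 = -5 + 407/3 = 392/3 ≈ 130.67)
E + 618*L = -1346 + 618*(392/3) = -1346 + 80752 = 79406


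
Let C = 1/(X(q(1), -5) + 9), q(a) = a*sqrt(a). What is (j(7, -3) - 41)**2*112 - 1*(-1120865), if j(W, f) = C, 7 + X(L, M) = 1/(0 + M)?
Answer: 105629617/81 ≈ 1.3041e+6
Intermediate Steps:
q(a) = a**(3/2)
X(L, M) = -7 + 1/M (X(L, M) = -7 + 1/(0 + M) = -7 + 1/M)
C = 5/9 (C = 1/((-7 + 1/(-5)) + 9) = 1/((-7 - 1/5) + 9) = 1/(-36/5 + 9) = 1/(9/5) = 5/9 ≈ 0.55556)
j(W, f) = 5/9
(j(7, -3) - 41)**2*112 - 1*(-1120865) = (5/9 - 41)**2*112 - 1*(-1120865) = (-364/9)**2*112 + 1120865 = (132496/81)*112 + 1120865 = 14839552/81 + 1120865 = 105629617/81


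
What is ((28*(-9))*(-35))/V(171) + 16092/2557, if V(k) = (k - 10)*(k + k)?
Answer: 7211194/1117409 ≈ 6.4535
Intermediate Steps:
V(k) = 2*k*(-10 + k) (V(k) = (-10 + k)*(2*k) = 2*k*(-10 + k))
((28*(-9))*(-35))/V(171) + 16092/2557 = ((28*(-9))*(-35))/((2*171*(-10 + 171))) + 16092/2557 = (-252*(-35))/((2*171*161)) + 16092*(1/2557) = 8820/55062 + 16092/2557 = 8820*(1/55062) + 16092/2557 = 70/437 + 16092/2557 = 7211194/1117409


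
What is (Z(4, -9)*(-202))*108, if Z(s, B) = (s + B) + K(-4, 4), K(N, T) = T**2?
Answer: -239976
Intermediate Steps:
Z(s, B) = 16 + B + s (Z(s, B) = (s + B) + 4**2 = (B + s) + 16 = 16 + B + s)
(Z(4, -9)*(-202))*108 = ((16 - 9 + 4)*(-202))*108 = (11*(-202))*108 = -2222*108 = -239976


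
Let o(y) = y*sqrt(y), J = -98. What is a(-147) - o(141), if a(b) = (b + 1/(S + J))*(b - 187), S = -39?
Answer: 6726760/137 - 141*sqrt(141) ≈ 47426.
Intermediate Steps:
o(y) = y**(3/2)
a(b) = (-187 + b)*(-1/137 + b) (a(b) = (b + 1/(-39 - 98))*(b - 187) = (b + 1/(-137))*(-187 + b) = (b - 1/137)*(-187 + b) = (-1/137 + b)*(-187 + b) = (-187 + b)*(-1/137 + b))
a(-147) - o(141) = (187/137 + (-147)**2 - 25620/137*(-147)) - 141**(3/2) = (187/137 + 21609 + 3766140/137) - 141*sqrt(141) = 6726760/137 - 141*sqrt(141)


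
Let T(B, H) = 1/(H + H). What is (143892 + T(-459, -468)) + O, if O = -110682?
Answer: 31084559/936 ≈ 33210.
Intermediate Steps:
T(B, H) = 1/(2*H)
(143892 + T(-459, -468)) + O = (143892 + (½)/(-468)) - 110682 = (143892 + (½)*(-1/468)) - 110682 = (143892 - 1/936) - 110682 = 134682911/936 - 110682 = 31084559/936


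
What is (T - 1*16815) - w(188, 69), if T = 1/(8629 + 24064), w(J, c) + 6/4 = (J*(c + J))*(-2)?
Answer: 5219012443/65386 ≈ 79819.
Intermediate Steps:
w(J, c) = -3/2 - 2*J*(J + c) (w(J, c) = -3/2 + (J*(c + J))*(-2) = -3/2 + (J*(J + c))*(-2) = -3/2 - 2*J*(J + c))
T = 1/32693 ≈ 3.0588e-5
(T - 1*16815) - w(188, 69) = (1/32693 - 1*16815) - (-3/2 - 2*188**2 - 2*188*69) = (1/32693 - 16815) - (-3/2 - 2*35344 - 25944) = -549732794/32693 - (-3/2 - 70688 - 25944) = -549732794/32693 - 1*(-193267/2) = -549732794/32693 + 193267/2 = 5219012443/65386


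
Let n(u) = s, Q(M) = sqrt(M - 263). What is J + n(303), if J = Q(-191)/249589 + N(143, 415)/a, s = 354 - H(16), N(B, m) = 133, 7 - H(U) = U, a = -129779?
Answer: 47109644/129779 + I*sqrt(454)/249589 ≈ 363.0 + 8.5369e-5*I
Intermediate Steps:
H(U) = 7 - U
Q(M) = sqrt(-263 + M)
s = 363 (s = 354 - (7 - 1*16) = 354 - (7 - 16) = 354 - 1*(-9) = 354 + 9 = 363)
J = -133/129779 + I*sqrt(454)/249589 (J = sqrt(-263 - 191)/249589 + 133/(-129779) = sqrt(-454)*(1/249589) + 133*(-1/129779) = (I*sqrt(454))*(1/249589) - 133/129779 = I*sqrt(454)/249589 - 133/129779 = -133/129779 + I*sqrt(454)/249589 ≈ -0.0010248 + 8.5369e-5*I)
n(u) = 363
J + n(303) = (-133/129779 + I*sqrt(454)/249589) + 363 = 47109644/129779 + I*sqrt(454)/249589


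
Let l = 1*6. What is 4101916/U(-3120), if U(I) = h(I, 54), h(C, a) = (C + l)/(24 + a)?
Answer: -53324908/519 ≈ -1.0275e+5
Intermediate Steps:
l = 6
h(C, a) = (6 + C)/(24 + a) (h(C, a) = (C + 6)/(24 + a) = (6 + C)/(24 + a))
U(I) = 1/13 + I/78 (U(I) = (6 + I)/(24 + 54) = (6 + I)/78 = 1/13 + I/78)
4101916/U(-3120) = 4101916/(1/13 + (1/78)*(-3120)) = 4101916/(1/13 - 40) = 4101916/(-519/13) = 4101916*(-13/519) = -53324908/519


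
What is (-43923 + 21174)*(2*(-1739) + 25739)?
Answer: -506415489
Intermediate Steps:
(-43923 + 21174)*(2*(-1739) + 25739) = -22749*(-3478 + 25739) = -22749*22261 = -506415489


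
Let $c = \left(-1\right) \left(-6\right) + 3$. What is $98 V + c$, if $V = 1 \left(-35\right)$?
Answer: $-3421$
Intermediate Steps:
$V = -35$
$c = 9$ ($c = 6 + 3 = 9$)
$98 V + c = 98 \left(-35\right) + 9 = -3430 + 9 = -3421$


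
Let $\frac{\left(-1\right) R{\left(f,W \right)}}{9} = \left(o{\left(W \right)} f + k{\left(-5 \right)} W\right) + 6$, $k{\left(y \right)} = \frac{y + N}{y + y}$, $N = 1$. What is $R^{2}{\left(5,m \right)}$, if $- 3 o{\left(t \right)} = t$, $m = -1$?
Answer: $\frac{106929}{25} \approx 4277.2$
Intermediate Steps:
$o{\left(t \right)} = - \frac{t}{3}$
$k{\left(y \right)} = \frac{1 + y}{2 y}$ ($k{\left(y \right)} = \frac{y + 1}{y + y} = \frac{1 + y}{2 y}$)
$R{\left(f,W \right)} = -54 - \frac{18 W}{5} + 3 W f$ ($R{\left(f,W \right)} = - 9 \left(\left(- \frac{W}{3} f + \frac{1 - 5}{2 \left(-5\right)} W\right) + 6\right) = - 9 \left(\left(- \frac{W f}{3} + \frac{1}{2} \left(- \frac{1}{5}\right) \left(-4\right) W\right) + 6\right) = - 9 \left(\left(- \frac{W f}{3} + \frac{2 W}{5}\right) + 6\right) = - 9 \left(\left(\frac{2 W}{5} - \frac{W f}{3}\right) + 6\right) = - 9 \left(6 + \frac{2 W}{5} - \frac{W f}{3}\right) = -54 - \frac{18 W}{5} + 3 W f$)
$R^{2}{\left(5,m \right)} = \left(-54 - - \frac{18}{5} + 3 \left(-1\right) 5\right)^{2} = \left(-54 + \frac{18}{5} - 15\right)^{2} = \left(- \frac{327}{5}\right)^{2} = \frac{106929}{25}$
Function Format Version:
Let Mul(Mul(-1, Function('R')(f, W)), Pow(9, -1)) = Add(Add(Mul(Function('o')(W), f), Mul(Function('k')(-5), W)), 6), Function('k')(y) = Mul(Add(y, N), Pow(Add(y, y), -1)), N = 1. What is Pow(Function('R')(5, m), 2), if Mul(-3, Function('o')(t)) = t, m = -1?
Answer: Rational(106929, 25) ≈ 4277.2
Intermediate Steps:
Function('o')(t) = Mul(Rational(-1, 3), t)
Function('k')(y) = Mul(Rational(1, 2), Pow(y, -1), Add(1, y)) (Function('k')(y) = Mul(Add(y, 1), Pow(Add(y, y), -1)) = Mul(Add(1, y), Pow(Mul(2, y), -1)) = Mul(Add(1, y), Mul(Rational(1, 2), Pow(y, -1))) = Mul(Rational(1, 2), Pow(y, -1), Add(1, y)))
Function('R')(f, W) = Add(-54, Mul(Rational(-18, 5), W), Mul(3, W, f)) (Function('R')(f, W) = Mul(-9, Add(Add(Mul(Mul(Rational(-1, 3), W), f), Mul(Mul(Rational(1, 2), Pow(-5, -1), Add(1, -5)), W)), 6)) = Mul(-9, Add(Add(Mul(Rational(-1, 3), W, f), Mul(Mul(Rational(1, 2), Rational(-1, 5), -4), W)), 6)) = Mul(-9, Add(Add(Mul(Rational(-1, 3), W, f), Mul(Rational(2, 5), W)), 6)) = Mul(-9, Add(Add(Mul(Rational(2, 5), W), Mul(Rational(-1, 3), W, f)), 6)) = Mul(-9, Add(6, Mul(Rational(2, 5), W), Mul(Rational(-1, 3), W, f))) = Add(-54, Mul(Rational(-18, 5), W), Mul(3, W, f)))
Pow(Function('R')(5, m), 2) = Pow(Add(-54, Mul(Rational(-18, 5), -1), Mul(3, -1, 5)), 2) = Pow(Add(-54, Rational(18, 5), -15), 2) = Pow(Rational(-327, 5), 2) = Rational(106929, 25)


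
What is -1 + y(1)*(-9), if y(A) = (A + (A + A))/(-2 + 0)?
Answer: 25/2 ≈ 12.500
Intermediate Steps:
y(A) = -3*A/2 (y(A) = (A + 2*A)/(-2) = (3*A)*(-½) = -3*A/2)
-1 + y(1)*(-9) = -1 - 3/2*1*(-9) = -1 - 3/2*(-9) = -1 + 27/2 = 25/2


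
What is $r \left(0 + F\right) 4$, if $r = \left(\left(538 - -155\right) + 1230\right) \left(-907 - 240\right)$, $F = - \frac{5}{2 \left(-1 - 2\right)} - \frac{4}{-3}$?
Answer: $-19115902$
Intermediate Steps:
$F = \frac{13}{6}$ ($F = - \frac{5}{2 \left(-3\right)} - - \frac{4}{3} = - \frac{5}{-6} + \frac{4}{3} = \left(-5\right) \left(- \frac{1}{6}\right) + \frac{4}{3} = \frac{5}{6} + \frac{4}{3} = \frac{13}{6} \approx 2.1667$)
$r = -2205681$ ($r = \left(\left(538 + 155\right) + 1230\right) \left(-1147\right) = \left(693 + 1230\right) \left(-1147\right) = 1923 \left(-1147\right) = -2205681$)
$r \left(0 + F\right) 4 = - 2205681 \left(0 + \frac{13}{6}\right) 4 = - 2205681 \cdot \frac{13}{6} \cdot 4 = \left(-2205681\right) \frac{26}{3} = -19115902$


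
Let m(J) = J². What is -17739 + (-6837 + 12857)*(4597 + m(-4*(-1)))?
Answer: 27752521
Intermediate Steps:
-17739 + (-6837 + 12857)*(4597 + m(-4*(-1))) = -17739 + (-6837 + 12857)*(4597 + (-4*(-1))²) = -17739 + 6020*(4597 + 4²) = -17739 + 6020*(4597 + 16) = -17739 + 6020*4613 = -17739 + 27770260 = 27752521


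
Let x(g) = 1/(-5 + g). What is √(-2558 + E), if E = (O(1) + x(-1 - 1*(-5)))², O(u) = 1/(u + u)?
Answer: I*√10231/2 ≈ 50.574*I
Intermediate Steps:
O(u) = 1/(2*u)
E = ¼ (E = ((½)/1 + 1/(-5 + (-1 - 1*(-5))))² = ((½)*1 + 1/(-5 + (-1 + 5)))² = (½ + 1/(-5 + 4))² = (½ + 1/(-1))² = (½ - 1)² = (-½)² = ¼ ≈ 0.25000)
√(-2558 + E) = √(-2558 + ¼) = √(-10231/4) = I*√10231/2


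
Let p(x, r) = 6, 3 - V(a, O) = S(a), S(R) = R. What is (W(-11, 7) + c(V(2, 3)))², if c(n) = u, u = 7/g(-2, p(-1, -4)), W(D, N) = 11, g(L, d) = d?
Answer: 5329/36 ≈ 148.03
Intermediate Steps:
V(a, O) = 3 - a
u = 7/6 ≈ 1.1667
c(n) = 7/6
(W(-11, 7) + c(V(2, 3)))² = (11 + 7/6)² = (73/6)² = 5329/36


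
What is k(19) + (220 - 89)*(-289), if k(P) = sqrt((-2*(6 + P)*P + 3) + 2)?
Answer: -37859 + 3*I*sqrt(105) ≈ -37859.0 + 30.741*I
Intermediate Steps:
k(P) = sqrt(5 - 2*P*(6 + P)) (k(P) = sqrt((-2*P*(6 + P) + 3) + 2) = sqrt((3 - 2*P*(6 + P)) + 2) = sqrt(5 - 2*P*(6 + P)))
k(19) + (220 - 89)*(-289) = sqrt(5 - 12*19 - 2*19**2) + (220 - 89)*(-289) = sqrt(5 - 228 - 2*361) + 131*(-289) = sqrt(5 - 228 - 722) - 37859 = sqrt(-945) - 37859 = 3*I*sqrt(105) - 37859 = -37859 + 3*I*sqrt(105)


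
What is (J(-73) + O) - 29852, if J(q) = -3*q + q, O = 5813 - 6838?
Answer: -30731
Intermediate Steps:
O = -1025
J(q) = -2*q
(J(-73) + O) - 29852 = (-2*(-73) - 1025) - 29852 = (146 - 1025) - 29852 = -879 - 29852 = -30731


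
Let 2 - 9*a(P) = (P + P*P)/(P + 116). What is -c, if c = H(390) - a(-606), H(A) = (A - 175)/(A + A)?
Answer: 1905251/22932 ≈ 83.083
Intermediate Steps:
a(P) = 2/9 - (P + P**2)/(9*(116 + P)) (a(P) = 2/9 - (P + P*P)/(9*(P + 116)) = 2/9 - (P + P**2)/(9*(116 + P)))
H(A) = (-175 + A)/(2*A) (H(A) = (-175 + A)/((2*A)) = (-175 + A)*(1/(2*A)) = (-175 + A)/(2*A))
c = -1905251/22932 (c = (1/2)*(-175 + 390)/390 - (232 - 606 - 1*(-606)**2)/(9*(116 - 606)) = (1/2)*(1/390)*215 - (232 - 606 - 1*367236)/(9*(-490)) = 43/156 - (-1)*(232 - 606 - 367236)/(9*490) = 43/156 - (-1)*(-367610)/(9*490) = 43/156 - 1*36761/441 = 43/156 - 36761/441 = -1905251/22932 ≈ -83.083)
-c = -1*(-1905251/22932) = 1905251/22932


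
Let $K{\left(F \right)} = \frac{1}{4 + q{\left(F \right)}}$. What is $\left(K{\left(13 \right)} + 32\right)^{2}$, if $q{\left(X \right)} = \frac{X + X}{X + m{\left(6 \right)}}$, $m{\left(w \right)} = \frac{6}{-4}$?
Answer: $\frac{21446161}{20736} \approx 1034.2$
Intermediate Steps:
$m{\left(w \right)} = - \frac{3}{2}$ ($m{\left(w \right)} = 6 \left(- \frac{1}{4}\right) = - \frac{3}{2}$)
$q{\left(X \right)} = \frac{2 X}{- \frac{3}{2} + X}$ ($q{\left(X \right)} = \frac{X + X}{X - \frac{3}{2}} = \frac{2 X}{- \frac{3}{2} + X}$)
$K{\left(F \right)} = \frac{1}{4 + \frac{4 F}{-3 + 2 F}}$
$\left(K{\left(13 \right)} + 32\right)^{2} = \left(\frac{-3 + 2 \cdot 13}{12 \left(-1 + 13\right)} + 32\right)^{2} = \left(\frac{-3 + 26}{12 \cdot 12} + 32\right)^{2} = \left(\frac{1}{12} \cdot \frac{1}{12} \cdot 23 + 32\right)^{2} = \left(\frac{23}{144} + 32\right)^{2} = \left(\frac{4631}{144}\right)^{2} = \frac{21446161}{20736}$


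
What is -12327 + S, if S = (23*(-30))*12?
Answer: -20607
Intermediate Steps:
S = -8280 (S = -690*12 = -8280)
-12327 + S = -12327 - 8280 = -20607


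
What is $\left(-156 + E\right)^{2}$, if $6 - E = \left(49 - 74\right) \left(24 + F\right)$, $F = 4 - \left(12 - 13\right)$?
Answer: $330625$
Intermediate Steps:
$F = 5$ ($F = 4 - -1 = 4 + 1 = 5$)
$E = 731$ ($E = 6 - \left(49 - 74\right) \left(24 + 5\right) = 6 - \left(-25\right) 29 = 6 - -725 = 6 + 725 = 731$)
$\left(-156 + E\right)^{2} = \left(-156 + 731\right)^{2} = 575^{2} = 330625$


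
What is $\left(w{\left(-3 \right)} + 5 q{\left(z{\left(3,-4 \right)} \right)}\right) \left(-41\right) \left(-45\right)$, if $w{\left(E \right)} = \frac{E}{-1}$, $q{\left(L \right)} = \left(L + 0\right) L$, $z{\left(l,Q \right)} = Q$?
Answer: $153135$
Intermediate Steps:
$q{\left(L \right)} = L^{2}$ ($q{\left(L \right)} = L L = L^{2}$)
$w{\left(E \right)} = - E$ ($w{\left(E \right)} = E \left(-1\right) = - E$)
$\left(w{\left(-3 \right)} + 5 q{\left(z{\left(3,-4 \right)} \right)}\right) \left(-41\right) \left(-45\right) = \left(\left(-1\right) \left(-3\right) + 5 \left(-4\right)^{2}\right) \left(-41\right) \left(-45\right) = \left(3 + 5 \cdot 16\right) \left(-41\right) \left(-45\right) = \left(3 + 80\right) \left(-41\right) \left(-45\right) = 83 \left(-41\right) \left(-45\right) = \left(-3403\right) \left(-45\right) = 153135$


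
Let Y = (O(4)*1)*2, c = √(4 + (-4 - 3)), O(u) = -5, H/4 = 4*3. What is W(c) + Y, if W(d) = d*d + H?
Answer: 35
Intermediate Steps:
H = 48 (H = 4*(4*3) = 4*12 = 48)
c = I*√3 (c = √(4 - 7) = √(-3) = I*√3 ≈ 1.732*I)
W(d) = 48 + d² (W(d) = d*d + 48 = d² + 48 = 48 + d²)
Y = -10 (Y = -5*1*2 = -5*2 = -10)
W(c) + Y = (48 + (I*√3)²) - 10 = (48 - 3) - 10 = 45 - 10 = 35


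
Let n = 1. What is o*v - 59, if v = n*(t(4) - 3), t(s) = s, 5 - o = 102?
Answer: -156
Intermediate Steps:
o = -97 (o = 5 - 1*102 = 5 - 102 = -97)
v = 1 (v = 1*(4 - 3) = 1*1 = 1)
o*v - 59 = -97*1 - 59 = -97 - 59 = -156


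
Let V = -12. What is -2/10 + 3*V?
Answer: -181/5 ≈ -36.200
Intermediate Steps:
-2/10 + 3*V = -2/10 + 3*(-12) = -2*⅒ - 36 = -⅕ - 36 = -181/5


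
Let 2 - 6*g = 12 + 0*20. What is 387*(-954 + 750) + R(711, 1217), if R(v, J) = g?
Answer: -236849/3 ≈ -78950.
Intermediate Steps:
g = -5/3 (g = ⅓ - (12 + 0*20)/6 = ⅓ - (12 + 0)/6 = ⅓ - ⅙*12 = ⅓ - 2 = -5/3 ≈ -1.6667)
R(v, J) = -5/3
387*(-954 + 750) + R(711, 1217) = 387*(-954 + 750) - 5/3 = 387*(-204) - 5/3 = -78948 - 5/3 = -236849/3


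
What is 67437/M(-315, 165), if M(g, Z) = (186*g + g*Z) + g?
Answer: -7493/12320 ≈ -0.60820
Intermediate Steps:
M(g, Z) = 187*g + Z*g (M(g, Z) = (186*g + Z*g) + g = 187*g + Z*g)
67437/M(-315, 165) = 67437/((-315*(187 + 165))) = 67437/((-315*352)) = 67437/(-110880) = 67437*(-1/110880) = -7493/12320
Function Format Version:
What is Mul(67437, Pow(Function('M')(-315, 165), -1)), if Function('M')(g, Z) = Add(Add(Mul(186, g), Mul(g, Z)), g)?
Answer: Rational(-7493, 12320) ≈ -0.60820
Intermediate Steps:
Function('M')(g, Z) = Add(Mul(187, g), Mul(Z, g)) (Function('M')(g, Z) = Add(Add(Mul(186, g), Mul(Z, g)), g) = Add(Mul(187, g), Mul(Z, g)))
Mul(67437, Pow(Function('M')(-315, 165), -1)) = Mul(67437, Pow(Mul(-315, Add(187, 165)), -1)) = Mul(67437, Pow(Mul(-315, 352), -1)) = Mul(67437, Pow(-110880, -1)) = Mul(67437, Rational(-1, 110880)) = Rational(-7493, 12320)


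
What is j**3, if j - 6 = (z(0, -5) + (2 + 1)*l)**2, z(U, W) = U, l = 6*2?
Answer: 2207155608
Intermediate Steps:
l = 12
j = 1302 (j = 6 + (0 + (2 + 1)*12)**2 = 6 + (0 + 3*12)**2 = 6 + (0 + 36)**2 = 6 + 36**2 = 6 + 1296 = 1302)
j**3 = 1302**3 = 2207155608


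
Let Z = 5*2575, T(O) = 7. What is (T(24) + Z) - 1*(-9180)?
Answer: 22062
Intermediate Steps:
Z = 12875
(T(24) + Z) - 1*(-9180) = (7 + 12875) - 1*(-9180) = 12882 + 9180 = 22062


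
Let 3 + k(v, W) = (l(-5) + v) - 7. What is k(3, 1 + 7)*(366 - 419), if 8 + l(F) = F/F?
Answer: 742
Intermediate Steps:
l(F) = -7 (l(F) = -8 + F/F = -8 + 1 = -7)
k(v, W) = -17 + v (k(v, W) = -3 + ((-7 + v) - 7) = -3 + (-14 + v) = -17 + v)
k(3, 1 + 7)*(366 - 419) = (-17 + 3)*(366 - 419) = -14*(-53) = 742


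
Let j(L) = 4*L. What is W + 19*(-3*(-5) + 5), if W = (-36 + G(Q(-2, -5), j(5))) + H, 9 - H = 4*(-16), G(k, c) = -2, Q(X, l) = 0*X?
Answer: 415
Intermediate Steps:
Q(X, l) = 0
H = 73 (H = 9 - 4*(-16) = 9 - 1*(-64) = 9 + 64 = 73)
W = 35 (W = (-36 - 2) + 73 = -38 + 73 = 35)
W + 19*(-3*(-5) + 5) = 35 + 19*(-3*(-5) + 5) = 35 + 19*(15 + 5) = 35 + 19*20 = 35 + 380 = 415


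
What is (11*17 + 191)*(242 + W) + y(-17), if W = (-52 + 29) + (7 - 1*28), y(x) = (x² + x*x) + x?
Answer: 75405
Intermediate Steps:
y(x) = x + 2*x² (y(x) = (x² + x²) + x = 2*x² + x = x + 2*x²)
W = -44 (W = -23 + (7 - 28) = -23 - 21 = -44)
(11*17 + 191)*(242 + W) + y(-17) = (11*17 + 191)*(242 - 44) - 17*(1 + 2*(-17)) = (187 + 191)*198 - 17*(1 - 34) = 378*198 - 17*(-33) = 74844 + 561 = 75405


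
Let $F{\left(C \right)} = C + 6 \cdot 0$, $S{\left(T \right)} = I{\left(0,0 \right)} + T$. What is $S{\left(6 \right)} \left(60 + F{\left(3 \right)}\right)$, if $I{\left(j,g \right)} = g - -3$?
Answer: $567$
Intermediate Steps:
$I{\left(j,g \right)} = 3 + g$ ($I{\left(j,g \right)} = g + 3 = 3 + g$)
$S{\left(T \right)} = 3 + T$ ($S{\left(T \right)} = \left(3 + 0\right) + T = 3 + T$)
$F{\left(C \right)} = C$ ($F{\left(C \right)} = C + 0 = C$)
$S{\left(6 \right)} \left(60 + F{\left(3 \right)}\right) = \left(3 + 6\right) \left(60 + 3\right) = 9 \cdot 63 = 567$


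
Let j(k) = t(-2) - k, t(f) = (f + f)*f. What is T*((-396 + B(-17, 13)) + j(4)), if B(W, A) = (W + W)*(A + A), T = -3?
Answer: 3828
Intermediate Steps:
t(f) = 2*f² (t(f) = (2*f)*f = 2*f²)
B(W, A) = 4*A*W (B(W, A) = (2*W)*(2*A) = 4*A*W)
j(k) = 8 - k (j(k) = 2*(-2)² - k = 2*4 - k = 8 - k)
T*((-396 + B(-17, 13)) + j(4)) = -3*((-396 + 4*13*(-17)) + (8 - 1*4)) = -3*((-396 - 884) + (8 - 4)) = -3*(-1280 + 4) = -3*(-1276) = 3828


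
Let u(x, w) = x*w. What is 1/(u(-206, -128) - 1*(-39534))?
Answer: 1/65902 ≈ 1.5174e-5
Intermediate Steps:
u(x, w) = w*x
1/(u(-206, -128) - 1*(-39534)) = 1/(-128*(-206) - 1*(-39534)) = 1/(26368 + 39534) = 1/65902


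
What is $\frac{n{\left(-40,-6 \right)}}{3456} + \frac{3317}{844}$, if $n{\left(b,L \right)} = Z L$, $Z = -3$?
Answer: $\frac{159427}{40512} \approx 3.9353$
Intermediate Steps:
$n{\left(b,L \right)} = - 3 L$
$\frac{n{\left(-40,-6 \right)}}{3456} + \frac{3317}{844} = \frac{\left(-3\right) \left(-6\right)}{3456} + \frac{3317}{844} = 18 \cdot \frac{1}{3456} + 3317 \cdot \frac{1}{844} = \frac{1}{192} + \frac{3317}{844} = \frac{159427}{40512}$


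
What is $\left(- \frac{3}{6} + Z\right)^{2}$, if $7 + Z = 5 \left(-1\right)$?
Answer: $\frac{625}{4} \approx 156.25$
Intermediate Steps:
$Z = -12$ ($Z = -7 + 5 \left(-1\right) = -7 - 5 = -12$)
$\left(- \frac{3}{6} + Z\right)^{2} = \left(- \frac{3}{6} - 12\right)^{2} = \left(\left(-3\right) \frac{1}{6} - 12\right)^{2} = \left(- \frac{1}{2} - 12\right)^{2} = \left(- \frac{25}{2}\right)^{2} = \frac{625}{4}$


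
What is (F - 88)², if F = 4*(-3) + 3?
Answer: 9409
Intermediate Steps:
F = -9 (F = -12 + 3 = -9)
(F - 88)² = (-9 - 88)² = (-97)² = 9409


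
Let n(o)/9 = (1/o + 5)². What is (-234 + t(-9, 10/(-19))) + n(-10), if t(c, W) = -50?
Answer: -6791/100 ≈ -67.910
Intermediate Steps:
n(o) = 9*(5 + 1/o)² (n(o) = 9*(1/o + 5)² = 9*(5 + 1/o)²)
(-234 + t(-9, 10/(-19))) + n(-10) = (-234 - 50) + 9*(1 + 5*(-10))²/(-10)² = -284 + 9*(1/100)*(1 - 50)² = -284 + 9*(1/100)*(-49)² = -284 + 9*(1/100)*2401 = -284 + 21609/100 = -6791/100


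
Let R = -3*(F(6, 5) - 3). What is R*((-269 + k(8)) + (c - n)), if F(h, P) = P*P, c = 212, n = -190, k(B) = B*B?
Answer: -13002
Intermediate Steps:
k(B) = B²
F(h, P) = P²
R = -66 (R = -3*(5² - 3) = -3*(25 - 3) = -3*22 = -66)
R*((-269 + k(8)) + (c - n)) = -66*((-269 + 8²) + (212 - 1*(-190))) = -66*((-269 + 64) + (212 + 190)) = -66*(-205 + 402) = -66*197 = -13002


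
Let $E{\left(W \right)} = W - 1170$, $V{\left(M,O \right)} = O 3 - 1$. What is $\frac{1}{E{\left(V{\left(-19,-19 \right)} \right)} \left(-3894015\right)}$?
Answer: $\frac{1}{4781850420} \approx 2.0912 \cdot 10^{-10}$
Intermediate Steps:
$V{\left(M,O \right)} = -1 + 3 O$ ($V{\left(M,O \right)} = 3 O - 1 = -1 + 3 O$)
$E{\left(W \right)} = -1170 + W$
$\frac{1}{E{\left(V{\left(-19,-19 \right)} \right)} \left(-3894015\right)} = \frac{1}{\left(-1170 + \left(-1 + 3 \left(-19\right)\right)\right) \left(-3894015\right)} = \frac{1}{-1170 - 58} \left(- \frac{1}{3894015}\right) = \frac{1}{-1228} \left(- \frac{1}{3894015}\right) = \left(- \frac{1}{1228}\right) \left(- \frac{1}{3894015}\right) = \frac{1}{4781850420}$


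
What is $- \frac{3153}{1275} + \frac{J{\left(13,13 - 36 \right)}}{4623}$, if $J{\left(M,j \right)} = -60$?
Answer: $- \frac{1628091}{654925} \approx -2.4859$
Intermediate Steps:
$- \frac{3153}{1275} + \frac{J{\left(13,13 - 36 \right)}}{4623} = - \frac{3153}{1275} - \frac{60}{4623} = \left(-3153\right) \frac{1}{1275} - \frac{20}{1541} = - \frac{1051}{425} - \frac{20}{1541} = - \frac{1628091}{654925}$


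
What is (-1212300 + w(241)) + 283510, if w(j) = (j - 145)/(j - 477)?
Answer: -54798634/59 ≈ -9.2879e+5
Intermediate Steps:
w(j) = (-145 + j)/(-477 + j)
(-1212300 + w(241)) + 283510 = (-1212300 + (-145 + 241)/(-477 + 241)) + 283510 = (-1212300 + 96/(-236)) + 283510 = (-1212300 - 1/236*96) + 283510 = (-1212300 - 24/59) + 283510 = -71525724/59 + 283510 = -54798634/59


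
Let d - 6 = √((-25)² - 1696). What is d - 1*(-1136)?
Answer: 1142 + 3*I*√119 ≈ 1142.0 + 32.726*I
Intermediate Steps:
d = 6 + 3*I*√119 (d = 6 + √((-25)² - 1696) = 6 + √(625 - 1696) = 6 + √(-1071) = 6 + 3*I*√119 ≈ 6.0 + 32.726*I)
d - 1*(-1136) = (6 + 3*I*√119) - 1*(-1136) = (6 + 3*I*√119) + 1136 = 1142 + 3*I*√119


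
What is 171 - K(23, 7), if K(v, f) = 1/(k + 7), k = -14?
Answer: 1198/7 ≈ 171.14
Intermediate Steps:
K(v, f) = -1/7 (K(v, f) = 1/(-14 + 7) = 1/(-7) = -1/7)
171 - K(23, 7) = 171 - 1*(-1/7) = 171 + 1/7 = 1198/7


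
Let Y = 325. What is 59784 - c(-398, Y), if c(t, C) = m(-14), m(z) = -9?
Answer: 59793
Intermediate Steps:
c(t, C) = -9
59784 - c(-398, Y) = 59784 - 1*(-9) = 59784 + 9 = 59793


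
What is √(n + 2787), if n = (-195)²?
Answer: 2*√10203 ≈ 202.02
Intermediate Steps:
n = 38025
√(n + 2787) = √(38025 + 2787) = √40812 = 2*√10203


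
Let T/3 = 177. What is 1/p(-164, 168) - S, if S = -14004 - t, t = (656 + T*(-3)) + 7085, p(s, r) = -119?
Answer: 2398087/119 ≈ 20152.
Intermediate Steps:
T = 531 (T = 3*177 = 531)
t = 6148 (t = (656 + 531*(-3)) + 7085 = (656 - 1593) + 7085 = -937 + 7085 = 6148)
S = -20152 (S = -14004 - 1*6148 = -14004 - 6148 = -20152)
1/p(-164, 168) - S = 1/(-119) - 1*(-20152) = -1/119 + 20152 = 2398087/119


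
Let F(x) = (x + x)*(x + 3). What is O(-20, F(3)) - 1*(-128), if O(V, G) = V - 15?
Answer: 93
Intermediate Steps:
F(x) = 2*x*(3 + x) (F(x) = (2*x)*(3 + x) = 2*x*(3 + x))
O(V, G) = -15 + V
O(-20, F(3)) - 1*(-128) = (-15 - 20) - 1*(-128) = -35 + 128 = 93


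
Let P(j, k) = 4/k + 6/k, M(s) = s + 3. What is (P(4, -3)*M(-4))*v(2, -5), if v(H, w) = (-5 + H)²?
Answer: 30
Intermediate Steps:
M(s) = 3 + s
P(j, k) = 10/k
(P(4, -3)*M(-4))*v(2, -5) = ((10/(-3))*(3 - 4))*(-5 + 2)² = ((10*(-⅓))*(-1))*(-3)² = -10/3*(-1)*9 = (10/3)*9 = 30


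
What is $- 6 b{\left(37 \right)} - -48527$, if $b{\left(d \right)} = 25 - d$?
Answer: $48599$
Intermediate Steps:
$- 6 b{\left(37 \right)} - -48527 = - 6 \left(25 - 37\right) - -48527 = - 6 \left(25 - 37\right) + 48527 = \left(-6\right) \left(-12\right) + 48527 = 72 + 48527 = 48599$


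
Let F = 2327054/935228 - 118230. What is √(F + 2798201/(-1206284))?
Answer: I*√2351154848488514363442330561/141018821594 ≈ 343.85*I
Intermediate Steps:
F = -55284839693/467614 (F = 2327054*(1/935228) - 118230 = 1163527/467614 - 118230 = -55284839693/467614 ≈ -1.1823e+5)
√(F + 2798201/(-1206284)) = √(-55284839693/467614 + 2798201/(-1206284)) = √(-55284839693/467614 + 2798201*(-1/1206284)) = √(-55284839693/467614 - 2798201/1206284) = √(-33345263021096613/282037643188) = I*√2351154848488514363442330561/141018821594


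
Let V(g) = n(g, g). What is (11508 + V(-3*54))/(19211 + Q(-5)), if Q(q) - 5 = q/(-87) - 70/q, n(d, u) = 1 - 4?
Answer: 200187/334603 ≈ 0.59828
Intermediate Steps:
n(d, u) = -3
V(g) = -3
Q(q) = 5 - 70/q - q/87 (Q(q) = 5 + (q/(-87) - 70/q) = 5 + (q*(-1/87) - 70/q) = 5 + (-q/87 - 70/q) = 5 + (-70/q - q/87) = 5 - 70/q - q/87)
(11508 + V(-3*54))/(19211 + Q(-5)) = (11508 - 3)/(19211 + (5 - 70/(-5) - 1/87*(-5))) = 11505/(19211 + (5 - 70*(-⅕) + 5/87)) = 11505/(19211 + (5 + 14 + 5/87)) = 11505/(19211 + 1658/87) = 11505/(1673015/87) = 11505*(87/1673015) = 200187/334603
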